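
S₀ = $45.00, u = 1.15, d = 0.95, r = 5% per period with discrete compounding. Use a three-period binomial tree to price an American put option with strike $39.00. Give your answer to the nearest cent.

Risk-neutral probability p = (1 + 0.05 − 0.95)/(1.15 − 0.95) = 0.1000/0.2000 = 0.5000
Terminal stock prices: S_uuu = 68.44, S_uud = 56.54, S_udd = 46.7, S_ddd = 38.58
Terminal payoffs (K − S): max(-29.44, 0) = 0, max(-17.54, 0) = 0, max(-7.704, 0) = 0, max(0.4181, 0) = 0.4181
Node uu (S = 59.51): continuation = 1/1.05·[0.5000·0.0000 + 0.5000·0.0000] = 0.0000; exercise value = 0.0000 ≤ continuation, so V_uu = 0.0000
Node ud (S = 49.16): continuation = 1/1.05·[0.5000·0.0000 + 0.5000·0.0000] = 0.0000; exercise value = 0.0000 ≤ continuation, so V_ud = 0.0000
Node dd (S = 40.61): continuation = 1/1.05·[0.5000·0.0000 + 0.5000·0.4181] = 0.1991; exercise value = 0.0000 ≤ continuation, so V_dd = 0.1991
Node u (S = 51.75): continuation = 1/1.05·[0.5000·0.0000 + 0.5000·0.0000] = 0.0000; exercise value = 0.0000 ≤ continuation, so V_u = 0.0000
Node d (S = 42.75): continuation = 1/1.05·[0.5000·0.0000 + 0.5000·0.1991] = 0.0948; exercise value = 0.0000 ≤ continuation, so V_d = 0.0948
Node 0 (S = 45): continuation = 1/1.05·[0.5000·0.0000 + 0.5000·0.0948] = 0.0451; exercise value = 0.0000 ≤ continuation, so V_0 = 0.0451

$0.05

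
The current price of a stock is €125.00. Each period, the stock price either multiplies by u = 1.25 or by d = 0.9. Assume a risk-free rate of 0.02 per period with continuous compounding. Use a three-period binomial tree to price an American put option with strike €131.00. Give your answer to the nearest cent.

Risk-neutral probability p = (e^0.02 − 0.9)/(1.25 − 0.9) = 0.1202/0.3500 = 0.3434
Terminal stock prices: S_uuu = 244.1, S_uud = 175.8, S_udd = 126.6, S_ddd = 91.13
Terminal payoffs (K − S): max(-113.1, 0) = 0, max(-44.78, 0) = 0, max(4.437, 0) = 4.437, max(39.87, 0) = 39.87
Node uu (S = 195.3): continuation = e^(−0.02)·[0.3434·0.0000 + 0.6566·0.0000] = 0.0000; exercise value = 0.0000 ≤ continuation, so V_uu = 0.0000
Node ud (S = 140.6): continuation = e^(−0.02)·[0.3434·0.0000 + 0.6566·4.4375] = 2.8558; exercise value = 0.0000 ≤ continuation, so V_ud = 2.8558
Node dd (S = 101.2): continuation = e^(−0.02)·[0.3434·4.4375 + 0.6566·39.8750] = 27.1560; exercise value = 29.7500 > continuation, so V_dd = 29.7500 (exercise)
Node u (S = 156.2): continuation = e^(−0.02)·[0.3434·0.0000 + 0.6566·2.8558] = 1.8379; exercise value = 0.0000 ≤ continuation, so V_u = 1.8379
Node d (S = 112.5): continuation = e^(−0.02)·[0.3434·2.8558 + 0.6566·29.7500] = 20.1075; exercise value = 18.5000 ≤ continuation, so V_d = 20.1075
Node 0 (S = 125): continuation = e^(−0.02)·[0.3434·1.8379 + 0.6566·20.1075] = 13.5592; exercise value = 6.0000 ≤ continuation, so V_0 = 13.5592

€13.56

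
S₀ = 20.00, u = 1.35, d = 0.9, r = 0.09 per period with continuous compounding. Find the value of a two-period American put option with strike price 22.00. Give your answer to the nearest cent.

Risk-neutral probability p = (e^0.09 − 0.9)/(1.35 − 0.9) = 0.1942/0.4500 = 0.4315
Terminal stock prices: S_uu = 36.45, S_ud = 24.3, S_dd = 16.2
Terminal payoffs (K − S): max(-14.45, 0) = 0, max(-2.3, 0) = 0, max(5.8, 0) = 5.8
Node u (S = 27): continuation = e^(−0.09)·[0.4315·0.0000 + 0.5685·0.0000] = 0.0000; exercise value = 0.0000 ≤ continuation, so V_u = 0.0000
Node d (S = 18): continuation = e^(−0.09)·[0.4315·0.0000 + 0.5685·5.8000] = 3.0135; exercise value = 4.0000 > continuation, so V_d = 4.0000 (exercise)
Node 0 (S = 20): continuation = e^(−0.09)·[0.4315·0.0000 + 0.5685·4.0000] = 2.0783; exercise value = 2.0000 ≤ continuation, so V_0 = 2.0783

2.08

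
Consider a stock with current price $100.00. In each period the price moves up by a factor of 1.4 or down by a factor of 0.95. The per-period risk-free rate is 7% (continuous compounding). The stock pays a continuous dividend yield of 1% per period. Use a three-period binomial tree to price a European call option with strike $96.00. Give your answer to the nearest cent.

$22.76

Per-period risk-free factor R = e^0.07 = 1.0725; dividend-adjusted growth = e^(0.07−0.01) = 1.0618.
Risk-neutral probability p = (1.0618 − 0.95)/(1.4 − 0.95) = 0.1118/0.4500 = 0.2485
Terminal stock prices: S_uuu = 274.4, S_uud = 186.2, S_udd = 126.3, S_ddd = 85.74
Terminal payoffs (S − K): max(178.4, 0) = 178.4, max(90.2, 0) = 90.2, max(30.35, 0) = 30.35, max(-10.26, 0) = 0
Node uu (S = 196): V_uu = e^(−0.07)·[0.2485·178.4000 + 0.7515·90.2000] = 104.5400
Node ud (S = 133): V_ud = e^(−0.07)·[0.2485·90.2000 + 0.7515·30.3500] = 42.1668
Node dd (S = 90.25): V_dd = e^(−0.07)·[0.2485·30.3500 + 0.7515·0.0000] = 7.0328
Node u (S = 140): V_u = e^(−0.07)·[0.2485·104.5400 + 0.7515·42.1668] = 53.7694
Node d (S = 95): V_d = e^(−0.07)·[0.2485·42.1668 + 0.7515·7.0328] = 14.6987
Node 0 (S = 100): V_0 = e^(−0.07)·[0.2485·53.7694 + 0.7515·14.6987] = 22.7586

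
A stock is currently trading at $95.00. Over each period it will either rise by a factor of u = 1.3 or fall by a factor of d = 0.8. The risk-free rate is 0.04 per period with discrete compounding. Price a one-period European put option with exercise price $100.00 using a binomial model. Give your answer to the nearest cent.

Risk-neutral probability p = (1 + 0.04 − 0.8)/(1.3 − 0.8) = 0.2400/0.5000 = 0.4800
Terminal stock prices: S_u = 123.5, S_d = 76
Terminal payoffs (K − S): max(-23.5, 0) = 0, max(24, 0) = 24
Node 0 (S = 95): V_0 = 1/1.04·[0.4800·0.0000 + 0.5200·24.0000] = 12.0000

$12.00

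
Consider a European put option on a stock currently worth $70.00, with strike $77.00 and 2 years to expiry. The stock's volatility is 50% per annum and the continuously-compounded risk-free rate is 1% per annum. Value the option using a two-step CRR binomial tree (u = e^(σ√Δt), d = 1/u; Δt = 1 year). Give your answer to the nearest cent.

$22.12

CRR parameters: u = e^(σ√Δt) = e^(0.5·√1) = 1.6487, d = 1/u = 0.6065
Per-period rate: rΔt = 0.01·1 = 0.01, so R = e^0.01 = 1.0101
Risk-neutral probability p = (e^0.01 − 0.6065)/(1.6487 − 0.6065) = 0.4035/1.0422 = 0.3872
Terminal stock prices: S_uu = 190.3, S_ud = 70, S_dd = 25.75
Terminal payoffs (K − S): max(-113.3, 0) = 0, max(7, 0) = 7, max(51.25, 0) = 51.25
Node u (S = 115.4): V_u = e^(−0.01)·[0.3872·0.0000 + 0.6128·7.0000] = 4.2470
Node d (S = 42.46): V_d = e^(−0.01)·[0.3872·7.0000 + 0.6128·51.2484] = 33.7767
Node 0 (S = 70): V_0 = e^(−0.01)·[0.3872·4.2470 + 0.6128·33.7767] = 22.1210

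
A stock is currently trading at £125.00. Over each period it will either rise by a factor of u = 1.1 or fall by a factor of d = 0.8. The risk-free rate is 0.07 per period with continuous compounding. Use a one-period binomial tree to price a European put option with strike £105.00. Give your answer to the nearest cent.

Risk-neutral probability p = (e^0.07 − 0.8)/(1.1 − 0.8) = 0.2725/0.3000 = 0.9084
Terminal stock prices: S_u = 137.5, S_d = 100
Terminal payoffs (K − S): max(-32.5, 0) = 0, max(5, 0) = 5
Node 0 (S = 125): V_0 = e^(−0.07)·[0.9084·0.0000 + 0.0916·5.0000] = 0.4272

£0.43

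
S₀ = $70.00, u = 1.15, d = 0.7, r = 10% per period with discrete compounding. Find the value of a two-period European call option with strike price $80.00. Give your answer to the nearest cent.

Risk-neutral probability p = (1 + 0.1 − 0.7)/(1.15 − 0.7) = 0.4000/0.4500 = 0.8889
Terminal stock prices: S_uu = 92.57, S_ud = 56.35, S_dd = 34.3
Terminal payoffs (S − K): max(12.57, 0) = 12.57, max(-23.65, 0) = 0, max(-45.7, 0) = 0
Node u (S = 80.5): V_u = 1/1.1·[0.8889·12.5750 + 0.1111·0.0000] = 10.1616
Node d (S = 49): V_d = 1/1.1·[0.8889·0.0000 + 0.1111·0.0000] = 0.0000
Node 0 (S = 70): V_0 = 1/1.1·[0.8889·10.1616 + 0.1111·0.0000] = 8.2114

$8.21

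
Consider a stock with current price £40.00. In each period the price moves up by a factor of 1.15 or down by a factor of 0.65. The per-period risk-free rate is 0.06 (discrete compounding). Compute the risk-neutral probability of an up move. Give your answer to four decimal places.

p = 0.8200

Risk-neutral probability p = (1 + 0.06 − 0.65)/(1.15 − 0.65) = 0.4100/0.5000 = 0.8200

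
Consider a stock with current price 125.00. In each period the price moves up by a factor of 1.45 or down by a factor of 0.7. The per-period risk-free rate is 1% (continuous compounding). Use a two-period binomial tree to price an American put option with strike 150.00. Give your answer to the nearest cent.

Risk-neutral probability p = (e^0.01 − 0.7)/(1.45 − 0.7) = 0.3101/0.7500 = 0.4134
Terminal stock prices: S_uu = 262.8, S_ud = 126.9, S_dd = 61.25
Terminal payoffs (K − S): max(-112.8, 0) = 0, max(23.13, 0) = 23.13, max(88.75, 0) = 88.75
Node u (S = 181.2): continuation = e^(−0.01)·[0.4134·0.0000 + 0.5866·23.1250] = 13.4301; exercise value = 0.0000 ≤ continuation, so V_u = 13.4301
Node d (S = 87.5): continuation = e^(−0.01)·[0.4134·23.1250 + 0.5866·88.7500] = 61.0075; exercise value = 62.5000 > continuation, so V_d = 62.5000 (exercise)
Node 0 (S = 125): continuation = e^(−0.01)·[0.4134·13.4301 + 0.5866·62.5000] = 41.7945; exercise value = 25.0000 ≤ continuation, so V_0 = 41.7945

41.79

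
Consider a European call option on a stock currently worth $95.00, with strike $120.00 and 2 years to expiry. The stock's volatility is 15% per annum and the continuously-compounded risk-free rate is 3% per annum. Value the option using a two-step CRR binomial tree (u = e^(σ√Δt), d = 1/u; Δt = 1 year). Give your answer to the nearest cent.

$2.46

CRR parameters: u = e^(σ√Δt) = e^(0.15·√1) = 1.1618, d = 1/u = 0.8607
Per-period rate: rΔt = 0.03·1 = 0.03, so R = e^0.03 = 1.0305
Risk-neutral probability p = (e^0.03 − 0.8607)/(1.1618 − 0.8607) = 0.1697/0.3011 = 0.5637
Terminal stock prices: S_uu = 128.2, S_ud = 95, S_dd = 70.38
Terminal payoffs (S − K): max(8.237, 0) = 8.237, max(-25, 0) = 0, max(-49.62, 0) = 0
Node u (S = 110.4): V_u = e^(−0.03)·[0.5637·8.2366 + 0.4363·0.0000] = 4.5058
Node d (S = 81.77): V_d = e^(−0.03)·[0.5637·0.0000 + 0.4363·0.0000] = 0.0000
Node 0 (S = 95): V_0 = e^(−0.03)·[0.5637·4.5058 + 0.4363·0.0000] = 2.4649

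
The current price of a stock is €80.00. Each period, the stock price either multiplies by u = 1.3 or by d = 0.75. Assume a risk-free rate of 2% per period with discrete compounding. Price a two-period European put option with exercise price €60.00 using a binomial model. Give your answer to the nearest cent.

€3.74

Risk-neutral probability p = (1 + 0.02 − 0.75)/(1.3 − 0.75) = 0.2700/0.5500 = 0.4909
Terminal stock prices: S_uu = 135.2, S_ud = 78, S_dd = 45
Terminal payoffs (K − S): max(-75.2, 0) = 0, max(-18, 0) = 0, max(15, 0) = 15
Node u (S = 104): V_u = 1/1.02·[0.4909·0.0000 + 0.5091·0.0000] = 0.0000
Node d (S = 60): V_d = 1/1.02·[0.4909·0.0000 + 0.5091·15.0000] = 7.4866
Node 0 (S = 80): V_0 = 1/1.02·[0.4909·0.0000 + 0.5091·7.4866] = 3.7366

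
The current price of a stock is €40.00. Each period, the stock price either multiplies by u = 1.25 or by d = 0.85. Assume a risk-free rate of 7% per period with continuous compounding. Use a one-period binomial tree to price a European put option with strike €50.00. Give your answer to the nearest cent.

Risk-neutral probability p = (e^0.07 − 0.85)/(1.25 − 0.85) = 0.2225/0.4000 = 0.5563
Terminal stock prices: S_u = 50, S_d = 34
Terminal payoffs (K − S): max(0, 0) = 0, max(16, 0) = 16
Node 0 (S = 40): V_0 = e^(−0.07)·[0.5563·0.0000 + 0.4437·16.0000] = 6.6197

€6.62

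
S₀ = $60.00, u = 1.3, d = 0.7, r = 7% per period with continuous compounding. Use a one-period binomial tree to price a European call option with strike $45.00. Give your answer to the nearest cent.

Risk-neutral probability p = (e^0.07 − 0.7)/(1.3 − 0.7) = 0.3725/0.6000 = 0.6208
Terminal stock prices: S_u = 78, S_d = 42
Terminal payoffs (S − K): max(33, 0) = 33, max(-3, 0) = 0
Node 0 (S = 60): V_0 = e^(−0.07)·[0.6208·33.0000 + 0.3792·0.0000] = 19.1028

$19.10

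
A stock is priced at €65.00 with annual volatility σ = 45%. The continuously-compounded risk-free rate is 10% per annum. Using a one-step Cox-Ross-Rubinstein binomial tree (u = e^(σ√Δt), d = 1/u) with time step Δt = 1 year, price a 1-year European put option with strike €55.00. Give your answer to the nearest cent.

€6.10

CRR parameters: u = e^(σ√Δt) = e^(0.45·√1) = 1.5683, d = 1/u = 0.6376
Per-period rate: rΔt = 0.1·1 = 0.1, so R = e^0.1 = 1.1052
Risk-neutral probability p = (e^0.1 − 0.6376)/(1.5683 − 0.6376) = 0.4675/0.9307 = 0.5024
Terminal stock prices: S_u = 101.9, S_d = 41.45
Terminal payoffs (K − S): max(-46.94, 0) = 0, max(13.55, 0) = 13.55
Node 0 (S = 65): V_0 = e^(−0.1)·[0.5024·0.0000 + 0.4976·13.5542] = 6.1032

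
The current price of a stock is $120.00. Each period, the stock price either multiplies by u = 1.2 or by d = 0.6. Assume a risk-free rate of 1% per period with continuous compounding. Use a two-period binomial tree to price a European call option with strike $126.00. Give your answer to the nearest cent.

Risk-neutral probability p = (e^0.01 − 0.6)/(1.2 − 0.6) = 0.4101/0.6000 = 0.6834
Terminal stock prices: S_uu = 172.8, S_ud = 86.4, S_dd = 43.2
Terminal payoffs (S − K): max(46.8, 0) = 46.8, max(-39.6, 0) = 0, max(-82.8, 0) = 0
Node u (S = 144): V_u = e^(−0.01)·[0.6834·46.8000 + 0.3166·0.0000] = 31.6657
Node d (S = 72): V_d = e^(−0.01)·[0.6834·0.0000 + 0.3166·0.0000] = 0.0000
Node 0 (S = 120): V_0 = e^(−0.01)·[0.6834·31.6657 + 0.3166·0.0000] = 21.4255

$21.43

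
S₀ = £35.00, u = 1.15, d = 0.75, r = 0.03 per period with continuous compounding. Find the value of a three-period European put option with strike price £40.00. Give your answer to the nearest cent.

Risk-neutral probability p = (e^0.03 − 0.75)/(1.15 − 0.75) = 0.2805/0.4000 = 0.7011
Terminal stock prices: S_uuu = 53.23, S_uud = 34.72, S_udd = 22.64, S_ddd = 14.77
Terminal payoffs (K − S): max(-13.23, 0) = 0, max(5.284, 0) = 5.284, max(17.36, 0) = 17.36, max(25.23, 0) = 25.23
Node uu (S = 46.29): V_uu = e^(−0.03)·[0.7011·0.0000 + 0.2989·5.2844] = 1.5326
Node ud (S = 30.19): V_ud = e^(−0.03)·[0.7011·5.2844 + 0.2989·17.3594] = 8.6303
Node dd (S = 19.69): V_dd = e^(−0.03)·[0.7011·17.3594 + 0.2989·25.2344] = 19.1303
Node u (S = 40.25): V_u = e^(−0.03)·[0.7011·1.5326 + 0.2989·8.6303] = 3.5459
Node d (S = 26.25): V_d = e^(−0.03)·[0.7011·8.6303 + 0.2989·19.1303] = 11.4206
Node 0 (S = 35): V_0 = e^(−0.03)·[0.7011·3.5459 + 0.2989·11.4206] = 5.7250

£5.72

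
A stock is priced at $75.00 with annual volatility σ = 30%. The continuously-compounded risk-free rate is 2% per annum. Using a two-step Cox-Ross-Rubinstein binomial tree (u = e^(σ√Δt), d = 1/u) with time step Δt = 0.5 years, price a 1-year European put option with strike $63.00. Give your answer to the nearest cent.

CRR parameters: u = e^(σ√Δt) = e^(0.3·√0.5) = 1.2363, d = 1/u = 0.8089
Per-period rate: rΔt = 0.02·0.5 = 0.01, so R = e^0.01 = 1.0101
Risk-neutral probability p = (e^0.01 − 0.8089)/(1.2363 − 0.8089) = 0.2012/0.4275 = 0.4707
Terminal stock prices: S_uu = 114.6, S_ud = 75, S_dd = 49.07
Terminal payoffs (K − S): max(-51.63, 0) = 0, max(-12, 0) = 0, max(13.93, 0) = 13.93
Node u (S = 92.72): V_u = e^(−0.01)·[0.4707·0.0000 + 0.5293·0.0000] = 0.0000
Node d (S = 60.66): V_d = e^(−0.01)·[0.4707·0.0000 + 0.5293·13.9312] = 7.3007
Node 0 (S = 75): V_0 = e^(−0.01)·[0.4707·0.0000 + 0.5293·7.3007] = 3.8260

$3.83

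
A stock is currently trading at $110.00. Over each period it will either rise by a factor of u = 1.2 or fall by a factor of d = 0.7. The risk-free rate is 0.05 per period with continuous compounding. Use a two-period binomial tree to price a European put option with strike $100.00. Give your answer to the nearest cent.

Risk-neutral probability p = (e^0.05 − 0.7)/(1.2 − 0.7) = 0.3513/0.5000 = 0.7025
Terminal stock prices: S_uu = 158.4, S_ud = 92.4, S_dd = 53.9
Terminal payoffs (K − S): max(-58.4, 0) = 0, max(7.6, 0) = 7.6, max(46.1, 0) = 46.1
Node u (S = 132): V_u = e^(−0.05)·[0.7025·0.0000 + 0.2975·7.6000] = 2.1504
Node d (S = 77): V_d = e^(−0.05)·[0.7025·7.6000 + 0.2975·46.1000] = 18.1229
Node 0 (S = 110): V_0 = e^(−0.05)·[0.7025·2.1504 + 0.2975·18.1229] = 6.5650

$6.56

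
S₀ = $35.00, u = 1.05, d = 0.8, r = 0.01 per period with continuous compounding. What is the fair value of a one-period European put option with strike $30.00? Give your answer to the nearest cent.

Risk-neutral probability p = (e^0.01 − 0.8)/(1.05 − 0.8) = 0.2101/0.2500 = 0.8402
Terminal stock prices: S_u = 36.75, S_d = 28
Terminal payoffs (K − S): max(-6.75, 0) = 0, max(2, 0) = 2
Node 0 (S = 35): V_0 = e^(−0.01)·[0.8402·0.0000 + 0.1598·2.0000] = 0.3164

$0.32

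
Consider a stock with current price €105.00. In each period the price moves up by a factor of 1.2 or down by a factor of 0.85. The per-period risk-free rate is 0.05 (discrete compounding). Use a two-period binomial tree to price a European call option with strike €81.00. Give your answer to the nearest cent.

€32.39

Risk-neutral probability p = (1 + 0.05 − 0.85)/(1.2 − 0.85) = 0.2000/0.3500 = 0.5714
Terminal stock prices: S_uu = 151.2, S_ud = 107.1, S_dd = 75.86
Terminal payoffs (S − K): max(70.2, 0) = 70.2, max(26.1, 0) = 26.1, max(-5.138, 0) = 0
Node u (S = 126): V_u = 1/1.05·[0.5714·70.2000 + 0.4286·26.1000] = 48.8571
Node d (S = 89.25): V_d = 1/1.05·[0.5714·26.1000 + 0.4286·0.0000] = 14.2041
Node 0 (S = 105): V_0 = 1/1.05·[0.5714·48.8571 + 0.4286·14.2041] = 32.3865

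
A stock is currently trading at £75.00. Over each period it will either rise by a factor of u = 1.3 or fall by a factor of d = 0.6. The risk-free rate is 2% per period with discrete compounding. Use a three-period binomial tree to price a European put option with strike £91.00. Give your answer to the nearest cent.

£25.77

Risk-neutral probability p = (1 + 0.02 − 0.6)/(1.3 − 0.6) = 0.4200/0.7000 = 0.6000
Terminal stock prices: S_uuu = 164.8, S_uud = 76.05, S_udd = 35.1, S_ddd = 16.2
Terminal payoffs (K − S): max(-73.78, 0) = 0, max(14.95, 0) = 14.95, max(55.9, 0) = 55.9, max(74.8, 0) = 74.8
Node uu (S = 126.8): V_uu = 1/1.02·[0.6000·0.0000 + 0.4000·14.9500] = 5.8627
Node ud (S = 58.5): V_ud = 1/1.02·[0.6000·14.9500 + 0.4000·55.9000] = 30.7157
Node dd (S = 27): V_dd = 1/1.02·[0.6000·55.9000 + 0.4000·74.8000] = 62.2157
Node u (S = 97.5): V_u = 1/1.02·[0.6000·5.8627 + 0.4000·30.7157] = 15.4940
Node d (S = 45): V_d = 1/1.02·[0.6000·30.7157 + 0.4000·62.2157] = 42.4664
Node 0 (S = 75): V_0 = 1/1.02·[0.6000·15.4940 + 0.4000·42.4664] = 25.7676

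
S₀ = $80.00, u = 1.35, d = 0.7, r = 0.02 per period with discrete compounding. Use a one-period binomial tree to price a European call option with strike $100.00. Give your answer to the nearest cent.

Risk-neutral probability p = (1 + 0.02 − 0.7)/(1.35 − 0.7) = 0.3200/0.6500 = 0.4923
Terminal stock prices: S_u = 108, S_d = 56
Terminal payoffs (S − K): max(8, 0) = 8, max(-44, 0) = 0
Node 0 (S = 80): V_0 = 1/1.02·[0.4923·8.0000 + 0.5077·0.0000] = 3.8612

$3.86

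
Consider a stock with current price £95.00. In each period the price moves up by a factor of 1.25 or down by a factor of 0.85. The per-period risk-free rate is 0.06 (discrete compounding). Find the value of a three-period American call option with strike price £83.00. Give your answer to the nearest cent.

£27.53

Risk-neutral probability p = (1 + 0.06 − 0.85)/(1.25 − 0.85) = 0.2100/0.4000 = 0.5250
Terminal stock prices: S_uuu = 185.5, S_uud = 126.2, S_udd = 85.8, S_ddd = 58.34
Terminal payoffs (S − K): max(102.5, 0) = 102.5, max(43.17, 0) = 43.17, max(2.797, 0) = 2.797, max(-24.66, 0) = 0
Node uu (S = 148.4): continuation = 1/1.06·[0.5250·102.5469 + 0.4750·43.1719] = 70.1356; exercise value = 65.4375 ≤ continuation, so V_uu = 70.1356
Node ud (S = 100.9): continuation = 1/1.06·[0.5250·43.1719 + 0.4750·2.7969] = 22.6356; exercise value = 17.9375 ≤ continuation, so V_ud = 22.6356
Node dd (S = 68.64): continuation = 1/1.06·[0.5250·2.7969 + 0.4750·0.0000] = 1.3852; exercise value = 0.0000 ≤ continuation, so V_dd = 1.3852
Node u (S = 118.8): continuation = 1/1.06·[0.5250·70.1356 + 0.4750·22.6356] = 44.8803; exercise value = 35.7500 ≤ continuation, so V_u = 44.8803
Node d (S = 80.75): continuation = 1/1.06·[0.5250·22.6356 + 0.4750·1.3852] = 11.8318; exercise value = 0.0000 ≤ continuation, so V_d = 11.8318
Node 0 (S = 95): continuation = 1/1.06·[0.5250·44.8803 + 0.4750·11.8318] = 27.5304; exercise value = 12.0000 ≤ continuation, so V_0 = 27.5304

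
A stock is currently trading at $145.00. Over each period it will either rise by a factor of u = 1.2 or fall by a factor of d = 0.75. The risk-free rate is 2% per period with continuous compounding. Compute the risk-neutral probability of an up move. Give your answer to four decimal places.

p = 0.6004

Risk-neutral probability p = (e^0.02 − 0.75)/(1.2 − 0.75) = 0.2702/0.4500 = 0.6004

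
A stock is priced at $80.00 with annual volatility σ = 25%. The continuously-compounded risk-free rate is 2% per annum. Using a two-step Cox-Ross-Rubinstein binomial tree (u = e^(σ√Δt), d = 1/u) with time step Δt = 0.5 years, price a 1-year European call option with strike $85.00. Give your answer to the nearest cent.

$6.65

CRR parameters: u = e^(σ√Δt) = e^(0.25·√0.5) = 1.1934, d = 1/u = 0.8380
Per-period rate: rΔt = 0.02·0.5 = 0.01, so R = e^0.01 = 1.0101
Risk-neutral probability p = (e^0.01 − 0.8380)/(1.1934 − 0.8380) = 0.1721/0.3554 = 0.4842
Terminal stock prices: S_uu = 113.9, S_ud = 80, S_dd = 56.18
Terminal payoffs (S − K): max(28.93, 0) = 28.93, max(-5, 0) = 0, max(-28.82, 0) = 0
Node u (S = 95.47): V_u = e^(−0.01)·[0.4842·28.9295 + 0.5158·0.0000] = 13.8683
Node d (S = 67.04): V_d = e^(−0.01)·[0.4842·0.0000 + 0.5158·0.0000] = 0.0000
Node 0 (S = 80): V_0 = e^(−0.01)·[0.4842·13.8683 + 0.5158·0.0000] = 6.6482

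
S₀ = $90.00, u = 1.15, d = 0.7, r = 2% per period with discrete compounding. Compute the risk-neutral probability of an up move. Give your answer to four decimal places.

Risk-neutral probability p = (1 + 0.02 − 0.7)/(1.15 − 0.7) = 0.3200/0.4500 = 0.7111

p = 0.7111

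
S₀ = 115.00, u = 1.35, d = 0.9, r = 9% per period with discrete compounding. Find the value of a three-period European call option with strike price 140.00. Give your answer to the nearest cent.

Risk-neutral probability p = (1 + 0.09 − 0.9)/(1.35 − 0.9) = 0.1900/0.4500 = 0.4222
Terminal stock prices: S_uuu = 282.9, S_uud = 188.6, S_udd = 125.8, S_ddd = 83.84
Terminal payoffs (S − K): max(142.9, 0) = 142.9, max(48.63, 0) = 48.63, max(-14.25, 0) = 0, max(-56.16, 0) = 0
Node uu (S = 209.6): V_uu = 1/1.09·[0.4222·142.9431 + 0.5778·48.6288] = 81.1471
Node ud (S = 139.7): V_ud = 1/1.09·[0.4222·48.6288 + 0.5778·0.0000] = 18.8368
Node dd (S = 93.15): V_dd = 1/1.09·[0.4222·0.0000 + 0.5778·0.0000] = 0.0000
Node u (S = 155.2): V_u = 1/1.09·[0.4222·81.1471 + 0.5778·18.8368] = 41.4180
Node d (S = 103.5): V_d = 1/1.09·[0.4222·18.8368 + 0.5778·0.0000] = 7.2966
Node 0 (S = 115): V_0 = 1/1.09·[0.4222·41.4180 + 0.5778·7.2966] = 19.9114

19.91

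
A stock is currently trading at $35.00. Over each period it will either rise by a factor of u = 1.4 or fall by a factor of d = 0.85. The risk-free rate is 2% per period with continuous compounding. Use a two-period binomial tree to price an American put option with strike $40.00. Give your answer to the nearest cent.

Risk-neutral probability p = (e^0.02 − 0.85)/(1.4 − 0.85) = 0.1702/0.5500 = 0.3095
Terminal stock prices: S_uu = 68.6, S_ud = 41.65, S_dd = 25.29
Terminal payoffs (K − S): max(-28.6, 0) = 0, max(-1.65, 0) = 0, max(14.71, 0) = 14.71
Node u (S = 49): continuation = e^(−0.02)·[0.3095·0.0000 + 0.6905·0.0000] = 0.0000; exercise value = 0.0000 ≤ continuation, so V_u = 0.0000
Node d (S = 29.75): continuation = e^(−0.02)·[0.3095·0.0000 + 0.6905·14.7125] = 9.9584; exercise value = 10.2500 > continuation, so V_d = 10.2500 (exercise)
Node 0 (S = 35): continuation = e^(−0.02)·[0.3095·0.0000 + 0.6905·10.2500] = 6.9379; exercise value = 5.0000 ≤ continuation, so V_0 = 6.9379

$6.94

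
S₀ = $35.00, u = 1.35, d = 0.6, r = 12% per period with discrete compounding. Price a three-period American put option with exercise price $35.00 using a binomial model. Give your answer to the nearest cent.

Risk-neutral probability p = (1 + 0.12 − 0.6)/(1.35 − 0.6) = 0.5200/0.7500 = 0.6933
Terminal stock prices: S_uuu = 86.11, S_uud = 38.27, S_udd = 17.01, S_ddd = 7.56
Terminal payoffs (K − S): max(-51.11, 0) = 0, max(-3.273, 0) = 0, max(17.99, 0) = 17.99, max(27.44, 0) = 27.44
Node uu (S = 63.79): continuation = 1/1.12·[0.6933·0.0000 + 0.3067·0.0000] = 0.0000; exercise value = 0.0000 ≤ continuation, so V_uu = 0.0000
Node ud (S = 28.35): continuation = 1/1.12·[0.6933·0.0000 + 0.3067·17.9900] = 4.9258; exercise value = 6.6500 > continuation, so V_ud = 6.6500 (exercise)
Node dd (S = 12.6): continuation = 1/1.12·[0.6933·17.9900 + 0.3067·27.4400] = 18.6500; exercise value = 22.4000 > continuation, so V_dd = 22.4000 (exercise)
Node u (S = 47.25): continuation = 1/1.12·[0.6933·0.0000 + 0.3067·6.6500] = 1.8208; exercise value = 0.0000 ≤ continuation, so V_u = 1.8208
Node d (S = 21): continuation = 1/1.12·[0.6933·6.6500 + 0.3067·22.4000] = 10.2500; exercise value = 14.0000 > continuation, so V_d = 14.0000 (exercise)
Node 0 (S = 35): continuation = 1/1.12·[0.6933·1.8208 + 0.3067·14.0000] = 4.9605; exercise value = 0.0000 ≤ continuation, so V_0 = 4.9605

$4.96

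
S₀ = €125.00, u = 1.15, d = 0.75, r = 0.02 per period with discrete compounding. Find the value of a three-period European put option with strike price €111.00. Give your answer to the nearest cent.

€7.96

Risk-neutral probability p = (1 + 0.02 − 0.75)/(1.15 − 0.75) = 0.2700/0.4000 = 0.6750
Terminal stock prices: S_uuu = 190.1, S_uud = 124, S_udd = 80.86, S_ddd = 52.73
Terminal payoffs (K − S): max(-79.11, 0) = 0, max(-12.98, 0) = 0, max(30.14, 0) = 30.14, max(58.27, 0) = 58.27
Node uu (S = 165.3): V_uu = 1/1.02·[0.6750·0.0000 + 0.3250·0.0000] = 0.0000
Node ud (S = 107.8): V_ud = 1/1.02·[0.6750·0.0000 + 0.3250·30.1406] = 9.6036
Node dd (S = 70.31): V_dd = 1/1.02·[0.6750·30.1406 + 0.3250·58.2656] = 38.5110
Node u (S = 143.8): V_u = 1/1.02·[0.6750·0.0000 + 0.3250·9.6036] = 3.0600
Node d (S = 93.75): V_d = 1/1.02·[0.6750·9.6036 + 0.3250·38.5110] = 18.6260
Node 0 (S = 125): V_0 = 1/1.02·[0.6750·3.0600 + 0.3250·18.6260] = 7.9597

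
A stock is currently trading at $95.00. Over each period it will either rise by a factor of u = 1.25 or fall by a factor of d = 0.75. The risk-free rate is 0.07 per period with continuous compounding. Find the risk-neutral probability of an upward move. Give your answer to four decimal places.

p = 0.6450

Risk-neutral probability p = (e^0.07 − 0.75)/(1.25 − 0.75) = 0.3225/0.5000 = 0.6450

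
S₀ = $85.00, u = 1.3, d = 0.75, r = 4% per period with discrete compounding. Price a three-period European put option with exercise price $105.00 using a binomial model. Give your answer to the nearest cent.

Risk-neutral probability p = (1 + 0.04 − 0.75)/(1.3 − 0.75) = 0.2900/0.5500 = 0.5273
Terminal stock prices: S_uuu = 186.7, S_uud = 107.7, S_udd = 62.16, S_ddd = 35.86
Terminal payoffs (K − S): max(-81.75, 0) = 0, max(-2.738, 0) = 0, max(42.84, 0) = 42.84, max(69.14, 0) = 69.14
Node uu (S = 143.7): V_uu = 1/1.04·[0.5273·0.0000 + 0.4727·0.0000] = 0.0000
Node ud (S = 82.88): V_ud = 1/1.04·[0.5273·0.0000 + 0.4727·42.8438] = 19.4744
Node dd (S = 47.81): V_dd = 1/1.04·[0.5273·42.8438 + 0.4727·69.1406] = 53.1490
Node u (S = 110.5): V_u = 1/1.04·[0.5273·0.0000 + 0.4727·19.4744] = 8.8520
Node d (S = 63.75): V_d = 1/1.04·[0.5273·19.4744 + 0.4727·53.1490] = 34.0321
Node 0 (S = 85): V_0 = 1/1.04·[0.5273·8.8520 + 0.4727·34.0321] = 19.9570

$19.96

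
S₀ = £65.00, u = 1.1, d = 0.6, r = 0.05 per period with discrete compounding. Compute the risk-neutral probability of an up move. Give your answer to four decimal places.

Risk-neutral probability p = (1 + 0.05 − 0.6)/(1.1 − 0.6) = 0.4500/0.5000 = 0.9000

p = 0.9000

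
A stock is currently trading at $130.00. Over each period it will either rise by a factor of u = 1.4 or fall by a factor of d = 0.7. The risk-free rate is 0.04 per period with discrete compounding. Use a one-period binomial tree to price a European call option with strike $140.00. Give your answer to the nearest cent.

$19.62

Risk-neutral probability p = (1 + 0.04 − 0.7)/(1.4 − 0.7) = 0.3400/0.7000 = 0.4857
Terminal stock prices: S_u = 182, S_d = 91
Terminal payoffs (S − K): max(42, 0) = 42, max(-49, 0) = 0
Node 0 (S = 130): V_0 = 1/1.04·[0.4857·42.0000 + 0.5143·0.0000] = 19.6154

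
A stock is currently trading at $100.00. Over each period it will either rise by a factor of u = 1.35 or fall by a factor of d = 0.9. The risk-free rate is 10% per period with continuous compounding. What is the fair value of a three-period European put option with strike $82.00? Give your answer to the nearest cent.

Risk-neutral probability p = (e^0.1 − 0.9)/(1.35 − 0.9) = 0.2052/0.4500 = 0.4559
Terminal stock prices: S_uuu = 246, S_uud = 164, S_udd = 109.4, S_ddd = 72.9
Terminal payoffs (K − S): max(-164, 0) = 0, max(-82.03, 0) = 0, max(-27.35, 0) = 0, max(9.1, 0) = 9.1
Node uu (S = 182.3): V_uu = e^(−0.1)·[0.4559·0.0000 + 0.5441·0.0000] = 0.0000
Node ud (S = 121.5): V_ud = e^(−0.1)·[0.4559·0.0000 + 0.5441·0.0000] = 0.0000
Node dd (S = 81): V_dd = e^(−0.1)·[0.4559·0.0000 + 0.5441·9.1000] = 4.4798
Node u (S = 135): V_u = e^(−0.1)·[0.4559·0.0000 + 0.5441·0.0000] = 0.0000
Node d (S = 90): V_d = e^(−0.1)·[0.4559·0.0000 + 0.5441·4.4798] = 2.2054
Node 0 (S = 100): V_0 = e^(−0.1)·[0.4559·0.0000 + 0.5441·2.2054] = 1.0857

$1.09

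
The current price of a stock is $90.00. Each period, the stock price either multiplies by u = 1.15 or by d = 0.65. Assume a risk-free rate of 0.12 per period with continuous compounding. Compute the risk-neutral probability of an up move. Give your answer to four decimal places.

Risk-neutral probability p = (e^0.12 − 0.65)/(1.15 − 0.65) = 0.4775/0.5000 = 0.9550

p = 0.9550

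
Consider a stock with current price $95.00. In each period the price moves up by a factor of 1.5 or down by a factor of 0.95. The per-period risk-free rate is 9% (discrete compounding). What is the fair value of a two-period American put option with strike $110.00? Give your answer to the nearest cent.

$15.00

Risk-neutral probability p = (1 + 0.09 − 0.95)/(1.5 − 0.95) = 0.1400/0.5500 = 0.2545
Terminal stock prices: S_uu = 213.8, S_ud = 135.4, S_dd = 85.74
Terminal payoffs (K − S): max(-103.8, 0) = 0, max(-25.38, 0) = 0, max(24.26, 0) = 24.26
Node u (S = 142.5): continuation = 1/1.09·[0.2545·0.0000 + 0.7455·0.0000] = 0.0000; exercise value = 0.0000 ≤ continuation, so V_u = 0.0000
Node d (S = 90.25): continuation = 1/1.09·[0.2545·0.0000 + 0.7455·24.2625] = 16.5932; exercise value = 19.7500 > continuation, so V_d = 19.7500 (exercise)
Node 0 (S = 95): continuation = 1/1.09·[0.2545·0.0000 + 0.7455·19.7500] = 13.5071; exercise value = 15.0000 > continuation, so V_0 = 15.0000 (exercise)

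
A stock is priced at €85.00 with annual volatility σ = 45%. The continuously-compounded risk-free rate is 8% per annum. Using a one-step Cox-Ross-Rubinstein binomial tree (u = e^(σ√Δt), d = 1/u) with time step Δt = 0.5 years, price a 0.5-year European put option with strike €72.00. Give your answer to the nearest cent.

€5.04

CRR parameters: u = e^(σ√Δt) = e^(0.45·√0.5) = 1.3746, d = 1/u = 0.7275
Per-period rate: rΔt = 0.08·0.5 = 0.04, so R = e^0.04 = 1.0408
Risk-neutral probability p = (e^0.04 − 0.7275)/(1.3746 − 0.7275) = 0.3134/0.6472 = 0.4842
Terminal stock prices: S_u = 116.8, S_d = 61.83
Terminal payoffs (K − S): max(-44.85, 0) = 0, max(10.17, 0) = 10.17
Node 0 (S = 85): V_0 = e^(−0.04)·[0.4842·0.0000 + 0.5158·10.1660] = 5.0383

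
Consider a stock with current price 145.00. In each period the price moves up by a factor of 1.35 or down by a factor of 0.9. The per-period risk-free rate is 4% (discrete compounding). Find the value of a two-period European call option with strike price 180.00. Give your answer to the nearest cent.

7.54

Risk-neutral probability p = (1 + 0.04 − 0.9)/(1.35 − 0.9) = 0.1400/0.4500 = 0.3111
Terminal stock prices: S_uu = 264.3, S_ud = 176.2, S_dd = 117.5
Terminal payoffs (S − K): max(84.26, 0) = 84.26, max(-3.825, 0) = 0, max(-62.55, 0) = 0
Node u (S = 195.8): V_u = 1/1.04·[0.3111·84.2625 + 0.6889·0.0000] = 25.2067
Node d (S = 130.5): V_d = 1/1.04·[0.3111·0.0000 + 0.6889·0.0000] = 0.0000
Node 0 (S = 145): V_0 = 1/1.04·[0.3111·25.2067 + 0.6889·0.0000] = 7.5405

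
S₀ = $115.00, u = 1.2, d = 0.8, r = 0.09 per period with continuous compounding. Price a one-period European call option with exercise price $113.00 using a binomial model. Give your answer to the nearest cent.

Risk-neutral probability p = (e^0.09 − 0.8)/(1.2 − 0.8) = 0.2942/0.4000 = 0.7354
Terminal stock prices: S_u = 138, S_d = 92
Terminal payoffs (S − K): max(25, 0) = 25, max(-21, 0) = 0
Node 0 (S = 115): V_0 = e^(−0.09)·[0.7354·25.0000 + 0.2646·0.0000] = 16.8034

$16.80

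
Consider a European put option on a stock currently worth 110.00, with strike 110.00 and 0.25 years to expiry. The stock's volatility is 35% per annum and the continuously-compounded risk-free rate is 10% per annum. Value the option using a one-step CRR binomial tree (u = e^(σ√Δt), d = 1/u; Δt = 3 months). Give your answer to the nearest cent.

CRR parameters: u = e^(σ√Δt) = e^(0.35·√0.25) = 1.1912, d = 1/u = 0.8395
Per-period rate: rΔt = 0.1·0.25 = 0.025, so R = e^0.025 = 1.0253
Risk-neutral probability p = (e^0.025 − 0.8395)/(1.1912 − 0.8395) = 0.1859/0.3518 = 0.5283
Terminal stock prices: S_u = 131, S_d = 92.34
Terminal payoffs (K − S): max(-21.04, 0) = 0, max(17.66, 0) = 17.66
Node 0 (S = 110): V_0 = e^(−0.025)·[0.5283·0.0000 + 0.4717·17.6597] = 8.1240

8.12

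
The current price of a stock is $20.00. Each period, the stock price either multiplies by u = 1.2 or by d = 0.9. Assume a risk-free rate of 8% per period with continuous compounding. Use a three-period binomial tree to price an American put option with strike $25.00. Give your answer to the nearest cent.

$5.00

Risk-neutral probability p = (e^0.08 − 0.9)/(1.2 − 0.9) = 0.1833/0.3000 = 0.6110
Terminal stock prices: S_uuu = 34.56, S_uud = 25.92, S_udd = 19.44, S_ddd = 14.58
Terminal payoffs (K − S): max(-9.56, 0) = 0, max(-0.92, 0) = 0, max(5.56, 0) = 5.56, max(10.42, 0) = 10.42
Node uu (S = 28.8): continuation = e^(−0.08)·[0.6110·0.0000 + 0.3890·0.0000] = 0.0000; exercise value = 0.0000 ≤ continuation, so V_uu = 0.0000
Node ud (S = 21.6): continuation = e^(−0.08)·[0.6110·0.0000 + 0.3890·5.5600] = 1.9968; exercise value = 3.4000 > continuation, so V_ud = 3.4000 (exercise)
Node dd (S = 16.2): continuation = e^(−0.08)·[0.6110·5.5600 + 0.3890·10.4200] = 6.8779; exercise value = 8.8000 > continuation, so V_dd = 8.8000 (exercise)
Node u (S = 24): continuation = e^(−0.08)·[0.6110·0.0000 + 0.3890·3.4000] = 1.2210; exercise value = 1.0000 ≤ continuation, so V_u = 1.2210
Node d (S = 18): continuation = e^(−0.08)·[0.6110·3.4000 + 0.3890·8.8000] = 5.0779; exercise value = 7.0000 > continuation, so V_d = 7.0000 (exercise)
Node 0 (S = 20): continuation = e^(−0.08)·[0.6110·1.2210 + 0.3890·7.0000] = 3.2026; exercise value = 5.0000 > continuation, so V_0 = 5.0000 (exercise)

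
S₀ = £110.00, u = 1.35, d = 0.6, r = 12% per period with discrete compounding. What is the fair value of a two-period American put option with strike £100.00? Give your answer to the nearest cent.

Risk-neutral probability p = (1 + 0.12 − 0.6)/(1.35 − 0.6) = 0.5200/0.7500 = 0.6933
Terminal stock prices: S_uu = 200.5, S_ud = 89.1, S_dd = 39.6
Terminal payoffs (K − S): max(-100.5, 0) = 0, max(10.9, 0) = 10.9, max(60.4, 0) = 60.4
Node u (S = 148.5): continuation = 1/1.12·[0.6933·0.0000 + 0.3067·10.9000] = 2.9845; exercise value = 0.0000 ≤ continuation, so V_u = 2.9845
Node d (S = 66): continuation = 1/1.12·[0.6933·10.9000 + 0.3067·60.4000] = 23.2857; exercise value = 34.0000 > continuation, so V_d = 34.0000 (exercise)
Node 0 (S = 110): continuation = 1/1.12·[0.6933·2.9845 + 0.3067·34.0000] = 11.1571; exercise value = 0.0000 ≤ continuation, so V_0 = 11.1571

£11.16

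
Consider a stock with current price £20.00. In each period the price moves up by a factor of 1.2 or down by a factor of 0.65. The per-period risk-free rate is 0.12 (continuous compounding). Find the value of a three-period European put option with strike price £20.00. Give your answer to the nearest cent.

£0.60

Risk-neutral probability p = (e^0.12 − 0.65)/(1.2 − 0.65) = 0.4775/0.5500 = 0.8682
Terminal stock prices: S_uuu = 34.56, S_uud = 18.72, S_udd = 10.14, S_ddd = 5.492
Terminal payoffs (K − S): max(-14.56, 0) = 0, max(1.28, 0) = 1.28, max(9.86, 0) = 9.86, max(14.51, 0) = 14.51
Node uu (S = 28.8): V_uu = e^(−0.12)·[0.8682·0.0000 + 0.1318·1.2800] = 0.1497
Node ud (S = 15.6): V_ud = e^(−0.12)·[0.8682·1.2800 + 0.1318·9.8600] = 2.1384
Node dd (S = 8.45): V_dd = e^(−0.12)·[0.8682·9.8600 + 0.1318·14.5075] = 9.2884
Node u (S = 24): V_u = e^(−0.12)·[0.8682·0.1497 + 0.1318·2.1384] = 0.3653
Node d (S = 13): V_d = e^(−0.12)·[0.8682·2.1384 + 0.1318·9.2884] = 2.7326
Node 0 (S = 20): V_0 = e^(−0.12)·[0.8682·0.3653 + 0.1318·2.7326] = 0.6007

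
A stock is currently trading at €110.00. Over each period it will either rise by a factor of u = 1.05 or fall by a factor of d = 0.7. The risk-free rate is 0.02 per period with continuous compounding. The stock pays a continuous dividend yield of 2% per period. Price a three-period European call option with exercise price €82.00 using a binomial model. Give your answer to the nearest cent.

€27.75

Per-period risk-free factor R = e^0.02 = 1.0202; dividend-adjusted growth = e^(0.02−0.02) = 1.0000.
Risk-neutral probability p = (1.0000 − 0.7)/(1.05 − 0.7) = 0.3000/0.3500 = 0.8571
Terminal stock prices: S_uuu = 127.3, S_uud = 84.89, S_udd = 56.59, S_ddd = 37.73
Terminal payoffs (S − K): max(45.34, 0) = 45.34, max(2.892, 0) = 2.892, max(-25.41, 0) = 0, max(-44.27, 0) = 0
Node uu (S = 121.3): V_uu = e^(−0.02)·[0.8571·45.3388 + 0.1429·2.8925] = 38.4973
Node ud (S = 80.85): V_ud = e^(−0.02)·[0.8571·2.8925 + 0.1429·0.0000] = 2.4302
Node dd (S = 53.9): V_dd = e^(−0.02)·[0.8571·0.0000 + 0.1429·0.0000] = 0.0000
Node u (S = 115.5): V_u = e^(−0.02)·[0.8571·38.4973 + 0.1429·2.4302] = 32.6846
Node d (S = 77): V_d = e^(−0.02)·[0.8571·2.4302 + 0.1429·0.0000] = 2.0418
Node 0 (S = 110): V_0 = e^(−0.02)·[0.8571·32.6846 + 0.1429·2.0418] = 27.7465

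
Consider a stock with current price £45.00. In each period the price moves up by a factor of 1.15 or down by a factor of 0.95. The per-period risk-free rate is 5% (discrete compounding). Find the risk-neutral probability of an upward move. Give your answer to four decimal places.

p = 0.5000

Risk-neutral probability p = (1 + 0.05 − 0.95)/(1.15 − 0.95) = 0.1000/0.2000 = 0.5000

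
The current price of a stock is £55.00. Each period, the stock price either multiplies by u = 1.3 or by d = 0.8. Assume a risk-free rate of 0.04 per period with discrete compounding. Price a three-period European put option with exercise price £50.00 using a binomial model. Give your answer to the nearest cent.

£4.20

Risk-neutral probability p = (1 + 0.04 − 0.8)/(1.3 − 0.8) = 0.2400/0.5000 = 0.4800
Terminal stock prices: S_uuu = 120.8, S_uud = 74.36, S_udd = 45.76, S_ddd = 28.16
Terminal payoffs (K − S): max(-70.84, 0) = 0, max(-24.36, 0) = 0, max(4.24, 0) = 4.24, max(21.84, 0) = 21.84
Node uu (S = 92.95): V_uu = 1/1.04·[0.4800·0.0000 + 0.5200·0.0000] = 0.0000
Node ud (S = 57.2): V_ud = 1/1.04·[0.4800·0.0000 + 0.5200·4.2400] = 2.1200
Node dd (S = 35.2): V_dd = 1/1.04·[0.4800·4.2400 + 0.5200·21.8400] = 12.8769
Node u (S = 71.5): V_u = 1/1.04·[0.4800·0.0000 + 0.5200·2.1200] = 1.0600
Node d (S = 44): V_d = 1/1.04·[0.4800·2.1200 + 0.5200·12.8769] = 7.4169
Node 0 (S = 55): V_0 = 1/1.04·[0.4800·1.0600 + 0.5200·7.4169] = 4.1977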